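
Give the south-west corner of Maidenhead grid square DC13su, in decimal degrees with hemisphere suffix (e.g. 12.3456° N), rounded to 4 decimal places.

66.1667° S, 116.5000° W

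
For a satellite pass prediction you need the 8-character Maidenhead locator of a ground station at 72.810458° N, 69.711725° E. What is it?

MQ42ut54

Offset from 180°W / 90°S: lon 249.71173°, lat 162.81046°.
Field (20°×10°, letters A–R): lon ⌊249.71173/20⌋ = 12 → M; lat ⌊162.81046/10⌋ = 16 → Q.
Square (2°×1°, digits 0–9): lon ⌊9.71173/2⌋ = 4; lat ⌊2.81046/1⌋ = 2.
Subsquare (5′×2.5′, letters a–x): lon ⌊1.71173/0.0833333⌋ = 20 → u; lat ⌊0.81046/0.0416667⌋ = 19 → t.
Extended square (30″×15″, digits 0–9): lon ⌊0.04506/0.00833333⌋ = 5; lat ⌊0.01879/0.00416667⌋ = 4.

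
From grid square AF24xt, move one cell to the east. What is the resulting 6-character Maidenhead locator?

AF34at

Longitude subsquare x = 23; +1 → 24, wraps to 0 = a, carry into square.
Longitude square 2; +1 → 3.
The latitude characters are unchanged.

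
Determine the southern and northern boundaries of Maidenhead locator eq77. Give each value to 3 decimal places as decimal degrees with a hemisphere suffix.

Field E=4, Q=16: +4·20° lon, +16·10° lat → SW at lon -100°, lat 70°.
Square 7, 7: +7·2° lon, +7·1° lat → SW at lon -86°, lat 77°.
Cell spans 2° lon × 1° lat.
south 77.000° N, north 78.000° N.

77.000° N, 78.000° N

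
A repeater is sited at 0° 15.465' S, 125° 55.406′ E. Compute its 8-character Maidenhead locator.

PI29xr08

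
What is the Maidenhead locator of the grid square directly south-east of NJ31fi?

NJ31gh

Longitude subsquare f = 5; +1 → 6 = g.
Latitude subsquare i = 8; −1 → 7 = h.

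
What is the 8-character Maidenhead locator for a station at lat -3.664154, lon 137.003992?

Shift to the Maidenhead origin (180°W, 90°S): lon 317.00399, lat 86.33585.
Field: lon ⌊317.00399/20⌋ = 15 → P; lat ⌊86.33585/10⌋ = 8 → I.
Square: lon ⌊17.00399/2⌋ = 8; lat ⌊6.33585/1⌋ = 6.
Subsquare: lon ⌊1.00399/0.0833333⌋ = 12 → m; lat ⌊0.33585/0.0416667⌋ = 8 → i.
Extended square: lon ⌊0.00399/0.00833333⌋ = 0; lat ⌊0.00251/0.00416667⌋ = 0.

PI86mi00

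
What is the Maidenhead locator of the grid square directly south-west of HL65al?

HL55xk

Longitude subsquare a = 0; −1 → -1, wraps to 23 = x, carry into square.
Longitude square 6; −1 → 5.
Latitude subsquare l = 11; −1 → 10 = k.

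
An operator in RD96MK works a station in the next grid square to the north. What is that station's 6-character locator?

RD96ml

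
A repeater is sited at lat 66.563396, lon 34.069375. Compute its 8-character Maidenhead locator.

Add 180° to longitude and 90° to latitude: 214.06938, 156.56340.
Field: 214.06938/20 → 10 → K, 156.56340/10 → 15 → P; chars KP.
Square: 14.06938/2 → 7, 6.56340/1 → 6; chars 76.
Subsquare: 0.06938/0.0833333 → 0 → a, 0.56340/0.0416667 → 13 → n; chars an.
Extended square: 0.06938/0.00833333 → 8, 0.02173/0.00416667 → 5; chars 85.

KP76an85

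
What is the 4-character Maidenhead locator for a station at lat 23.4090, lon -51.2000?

GL43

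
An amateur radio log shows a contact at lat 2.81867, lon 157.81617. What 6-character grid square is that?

Shift to the Maidenhead origin (180°W, 90°S): lon 337.8162, lat 92.8187.
Field (20°×10°, letters A–R): 337.8162/20 → 16 → Q, 92.8187/10 → 9 → J; chars QJ.
Square (2°×1°, digits 0–9): 17.8162/2 → 8, 2.8187/1 → 2; chars 82.
Subsquare (5′×2.5′, letters a–x): 1.8162/0.0833333 → 21 → v, 0.8187/0.0416667 → 19 → t; chars vt.

QJ82vt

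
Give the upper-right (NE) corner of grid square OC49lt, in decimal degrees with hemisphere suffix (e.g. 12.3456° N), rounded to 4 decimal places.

60.1667° S, 109.0000° E

Field O=14, C=2: +14·20° lon, +2·10° lat → SW at lon 100°, lat -70°.
Square 4, 9: +4·2° lon, +9·1° lat → SW at lon 108°, lat -61°.
Subsquare l=11, t=19: +11·0.0833333° lon, +19·0.0416667° lat → SW at lon 108.917°, lat -60.2083°.
Cell spans 0.0833333° lon × 0.0416667° lat. NE corner is SW corner plus one full cell.
latitude 60.1667° S, longitude 109.0000° E.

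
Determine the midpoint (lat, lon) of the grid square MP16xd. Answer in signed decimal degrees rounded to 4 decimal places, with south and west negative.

Field M=12, P=15: +12·20° lon, +15·10° lat → SW at lon 60°, lat 60°.
Square 1, 6: +1·2° lon, +6·1° lat → SW at lon 62°, lat 66°.
Subsquare x=23, d=3: +23·0.0833333° lon, +3·0.0416667° lat → SW at lon 63.9167°, lat 66.125°.
Cell spans 0.0833333° lon × 0.0416667° lat. Centre is SW corner plus half of each.
latitude 66.1458, longitude 63.9583.

66.1458, 63.9583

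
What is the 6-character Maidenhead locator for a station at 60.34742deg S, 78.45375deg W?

FC09sp

Offset from 180°W / 90°S: lon 101.5463°, lat 29.6526°.
Field: lon ⌊101.5463/20⌋ = 5 → F; lat ⌊29.6526/10⌋ = 2 → C.
Square: lon ⌊1.5463/2⌋ = 0; lat ⌊9.6526/1⌋ = 9.
Subsquare: lon ⌊1.5463/0.0833333⌋ = 18 → s; lat ⌊0.6526/0.0416667⌋ = 15 → p.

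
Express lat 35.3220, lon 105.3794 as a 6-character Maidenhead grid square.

OM25qh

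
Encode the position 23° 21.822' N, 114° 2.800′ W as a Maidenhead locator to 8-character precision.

DL23xi47

Shift to the Maidenhead origin (180°W, 90°S): lon 65.95333, lat 113.36370.
Field: 65.95333/20 → 3 → D, 113.36370/10 → 11 → L; chars DL.
Square: 5.95333/2 → 2, 3.36370/1 → 3; chars 23.
Subsquare: 1.95333/0.0833333 → 23 → x, 0.36370/0.0416667 → 8 → i; chars xi.
Extended square: 0.03667/0.00833333 → 4, 0.03037/0.00416667 → 7; chars 47.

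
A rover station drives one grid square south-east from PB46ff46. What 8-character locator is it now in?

PB46ff55

Longitude extended square 4; +1 → 5.
Latitude extended square 6; −1 → 5.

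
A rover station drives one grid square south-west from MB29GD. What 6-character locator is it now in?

MB29fc

Longitude subsquare g = 6; −1 → 5 = f.
Latitude subsquare d = 3; −1 → 2 = c.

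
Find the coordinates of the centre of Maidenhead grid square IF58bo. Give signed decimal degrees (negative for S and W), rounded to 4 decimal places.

-31.3958, -9.8750

Field I=8, F=5: +8·20° lon, +5·10° lat → SW at lon -20°, lat -40°.
Square 5, 8: +5·2° lon, +8·1° lat → SW at lon -10°, lat -32°.
Subsquare b=1, o=14: +1·0.0833333° lon, +14·0.0416667° lat → SW at lon -9.91667°, lat -31.4167°.
Cell spans 0.0833333° lon × 0.0416667° lat. Centre is SW corner plus half of each.
latitude -31.3958, longitude -9.8750.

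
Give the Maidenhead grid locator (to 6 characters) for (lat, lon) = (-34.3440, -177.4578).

AF15gp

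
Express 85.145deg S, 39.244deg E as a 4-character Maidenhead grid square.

Offset from 180°W / 90°S: lon 219.24°, lat 4.86°.
Field: 219.24/20 → 10 → K, 4.86/10 → 0 → A; chars KA.
Square: 19.24/2 → 9, 4.86/1 → 4; chars 94.

KA94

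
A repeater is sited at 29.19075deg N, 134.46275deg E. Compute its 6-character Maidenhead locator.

PL79fe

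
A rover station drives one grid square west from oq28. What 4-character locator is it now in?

OQ18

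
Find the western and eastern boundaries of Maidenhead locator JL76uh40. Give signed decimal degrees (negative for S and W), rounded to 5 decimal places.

15.70000, 15.70833

Field J=9, L=11: +9·20° lon, +11·10° lat → SW at lon 0°, lat 20°.
Square 7, 6: +7·2° lon, +6·1° lat → SW at lon 14°, lat 26°.
Subsquare u=20, h=7: +20·0.0833333° lon, +7·0.0416667° lat → SW at lon 15.6667°, lat 26.2917°.
Extended square 4, 0: +4·0.00833333° lon, +0·0.00416667° lat → SW at lon 15.7°, lat 26.2917°.
Cell spans 0.00833333° lon × 0.00416667° lat.
west 15.70000, east 15.70833.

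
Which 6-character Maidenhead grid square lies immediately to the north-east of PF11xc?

PF21ad

Longitude subsquare x = 23; +1 → 24, wraps to 0 = a, carry into square.
Longitude square 1; +1 → 2.
Latitude subsquare c = 2; +1 → 3 = d.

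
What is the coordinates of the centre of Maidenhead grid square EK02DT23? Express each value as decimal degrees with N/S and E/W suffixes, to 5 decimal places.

Field E=4, K=10: +4·20° lon, +10·10° lat → SW at lon -100°, lat 10°.
Square 0, 2: +0·2° lon, +2·1° lat → SW at lon -100°, lat 12°.
Subsquare d=3, t=19: +3·0.0833333° lon, +19·0.0416667° lat → SW at lon -99.75°, lat 12.7917°.
Extended square 2, 3: +2·0.00833333° lon, +3·0.00416667° lat → SW at lon -99.7333°, lat 12.8042°.
Cell spans 0.00833333° lon × 0.00416667° lat. Centre is SW corner plus half of each.
latitude 12.80625° N, longitude 99.72917° W.

12.80625° N, 99.72917° W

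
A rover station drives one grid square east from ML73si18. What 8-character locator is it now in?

Longitude extended square 1; +1 → 2.
The latitude characters are unchanged.

ML73si28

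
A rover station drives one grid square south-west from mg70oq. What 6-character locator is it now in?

MG70np

Longitude subsquare o = 14; −1 → 13 = n.
Latitude subsquare q = 16; −1 → 15 = p.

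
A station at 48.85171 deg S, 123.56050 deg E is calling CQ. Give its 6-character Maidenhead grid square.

Offset from 180°W / 90°S: lon 303.5605°, lat 41.1483°.
Field: 303.5605/20 → 15 → P, 41.1483/10 → 4 → E; chars PE.
Square: 3.5605/2 → 1, 1.1483/1 → 1; chars 11.
Subsquare: 1.5605/0.0833333 → 18 → s, 0.1483/0.0416667 → 3 → d; chars sd.

PE11sd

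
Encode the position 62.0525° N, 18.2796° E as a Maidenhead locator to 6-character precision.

JP92db

Add 180° to longitude and 90° to latitude: 198.2796, 152.0525.
Field (20°×10°, letters A–R): lon ⌊198.2796/20⌋ = 9 → J; lat ⌊152.0525/10⌋ = 15 → P.
Square (2°×1°, digits 0–9): lon ⌊18.2796/2⌋ = 9; lat ⌊2.0525/1⌋ = 2.
Subsquare (5′×2.5′, letters a–x): lon ⌊0.2796/0.0833333⌋ = 3 → d; lat ⌊0.0525/0.0416667⌋ = 1 → b.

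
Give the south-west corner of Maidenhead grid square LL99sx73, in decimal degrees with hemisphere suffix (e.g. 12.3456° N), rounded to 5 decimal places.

29.97083° N, 59.55833° E

Field L=11, L=11: +11·20° lon, +11·10° lat → SW at lon 40°, lat 20°.
Square 9, 9: +9·2° lon, +9·1° lat → SW at lon 58°, lat 29°.
Subsquare s=18, x=23: +18·0.0833333° lon, +23·0.0416667° lat → SW at lon 59.5°, lat 29.9583°.
Extended square 7, 3: +7·0.00833333° lon, +3·0.00416667° lat → SW at lon 59.5583°, lat 29.9708°.
latitude 29.97083° N, longitude 59.55833° E.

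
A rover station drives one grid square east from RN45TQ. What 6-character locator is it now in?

RN45uq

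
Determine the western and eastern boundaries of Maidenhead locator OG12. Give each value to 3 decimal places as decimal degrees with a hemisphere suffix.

Field O=14, G=6: +14·20° lon, +6·10° lat → SW at lon 100°, lat -30°.
Square 1, 2: +1·2° lon, +2·1° lat → SW at lon 102°, lat -28°.
Cell spans 2° lon × 1° lat.
west 102.000° E, east 104.000° E.

102.000° E, 104.000° E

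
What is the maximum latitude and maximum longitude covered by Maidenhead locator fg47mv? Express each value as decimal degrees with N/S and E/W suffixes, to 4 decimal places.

22.0833° S, 70.9167° W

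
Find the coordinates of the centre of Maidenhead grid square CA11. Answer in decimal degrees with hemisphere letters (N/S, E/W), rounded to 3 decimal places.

88.500° S, 137.000° W

Field C=2, A=0: +2·20° lon, +0·10° lat → SW at lon -140°, lat -90°.
Square 1, 1: +1·2° lon, +1·1° lat → SW at lon -138°, lat -89°.
Cell spans 2° lon × 1° lat. Centre is SW corner plus half of each.
latitude 88.500° S, longitude 137.000° W.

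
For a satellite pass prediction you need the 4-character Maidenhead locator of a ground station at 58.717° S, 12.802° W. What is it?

ID31

Offset from 180°W / 90°S: lon 167.20°, lat 31.28°.
Field: lon ⌊167.20/20⌋ = 8 → I; lat ⌊31.28/10⌋ = 3 → D.
Square: lon ⌊7.20/2⌋ = 3; lat ⌊1.28/1⌋ = 1.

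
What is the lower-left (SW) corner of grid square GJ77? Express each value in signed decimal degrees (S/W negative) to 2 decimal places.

7.00, -46.00

Field G=6, J=9: +6·20° lon, +9·10° lat → SW at lon -60°, lat 0°.
Square 7, 7: +7·2° lon, +7·1° lat → SW at lon -46°, lat 7°.
latitude 7.00, longitude -46.00.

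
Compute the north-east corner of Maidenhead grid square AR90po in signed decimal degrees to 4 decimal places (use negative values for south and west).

Field A=0, R=17: +0·20° lon, +17·10° lat → SW at lon -180°, lat 80°.
Square 9, 0: +9·2° lon, +0·1° lat → SW at lon -162°, lat 80°.
Subsquare p=15, o=14: +15·0.0833333° lon, +14·0.0416667° lat → SW at lon -160.75°, lat 80.5833°.
Cell spans 0.0833333° lon × 0.0416667° lat. NE corner is SW corner plus one full cell.
latitude 80.6250, longitude -160.6667.

80.6250, -160.6667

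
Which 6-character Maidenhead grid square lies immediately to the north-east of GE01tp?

Longitude subsquare t = 19; +1 → 20 = u.
Latitude subsquare p = 15; +1 → 16 = q.

GE01uq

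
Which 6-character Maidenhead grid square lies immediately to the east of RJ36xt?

RJ46at

Longitude subsquare x = 23; +1 → 24, wraps to 0 = a, carry into square.
Longitude square 3; +1 → 4.
The latitude characters are unchanged.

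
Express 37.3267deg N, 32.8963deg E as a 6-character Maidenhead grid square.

KM67kh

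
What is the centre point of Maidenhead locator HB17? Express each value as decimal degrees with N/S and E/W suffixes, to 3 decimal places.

Field H=7, B=1: +7·20° lon, +1·10° lat → SW at lon -40°, lat -80°.
Square 1, 7: +1·2° lon, +7·1° lat → SW at lon -38°, lat -73°.
Cell spans 2° lon × 1° lat. Centre is SW corner plus half of each.
latitude 72.500° S, longitude 37.000° W.

72.500° S, 37.000° W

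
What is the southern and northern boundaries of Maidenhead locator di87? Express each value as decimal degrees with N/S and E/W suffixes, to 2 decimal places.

3.00° S, 2.00° S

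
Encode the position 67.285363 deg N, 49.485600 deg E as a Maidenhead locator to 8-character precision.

Offset from 180°W / 90°S: lon 229.48560°, lat 157.28536°.
Field: lon ⌊229.48560/20⌋ = 11 → L; lat ⌊157.28536/10⌋ = 15 → P.
Square: lon ⌊9.48560/2⌋ = 4; lat ⌊7.28536/1⌋ = 7.
Subsquare: lon ⌊1.48560/0.0833333⌋ = 17 → r; lat ⌊0.28536/0.0416667⌋ = 6 → g.
Extended square: lon ⌊0.06893/0.00833333⌋ = 8; lat ⌊0.03536/0.00416667⌋ = 8.

LP47rg88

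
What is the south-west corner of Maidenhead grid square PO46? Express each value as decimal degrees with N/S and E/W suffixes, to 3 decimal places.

56.000° N, 128.000° E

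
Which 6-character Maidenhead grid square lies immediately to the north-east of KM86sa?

KM86tb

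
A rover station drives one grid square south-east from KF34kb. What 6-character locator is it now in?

Longitude subsquare k = 10; +1 → 11 = l.
Latitude subsquare b = 1; −1 → 0 = a.

KF34la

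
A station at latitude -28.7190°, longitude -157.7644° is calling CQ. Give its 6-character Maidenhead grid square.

Offset from 180°W / 90°S: lon 22.2356°, lat 61.2810°.
Field: lon ⌊22.2356/20⌋ = 1 → B; lat ⌊61.2810/10⌋ = 6 → G.
Square: lon ⌊2.2356/2⌋ = 1; lat ⌊1.2810/1⌋ = 1.
Subsquare: lon ⌊0.2356/0.0833333⌋ = 2 → c; lat ⌊0.2810/0.0416667⌋ = 6 → g.

BG11cg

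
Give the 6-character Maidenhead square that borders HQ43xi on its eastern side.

HQ53ai

Longitude subsquare x = 23; +1 → 24, wraps to 0 = a, carry into square.
Longitude square 4; +1 → 5.
The latitude characters are unchanged.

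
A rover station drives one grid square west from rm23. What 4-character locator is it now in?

RM13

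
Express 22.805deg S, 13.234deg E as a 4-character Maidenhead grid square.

Offset from 180°W / 90°S: lon 193.23°, lat 67.19°.
Field: 193.23/20 → 9 → J, 67.19/10 → 6 → G; chars JG.
Square: 13.23/2 → 6, 7.19/1 → 7; chars 67.

JG67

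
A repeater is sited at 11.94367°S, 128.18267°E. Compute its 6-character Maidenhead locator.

PH48cb

Offset from 180°W / 90°S: lon 308.1827°, lat 78.0563°.
Field: 308.1827/20 → 15 → P, 78.0563/10 → 7 → H; chars PH.
Square: 8.1827/2 → 4, 8.0563/1 → 8; chars 48.
Subsquare: 0.1827/0.0833333 → 2 → c, 0.0563/0.0416667 → 1 → b; chars cb.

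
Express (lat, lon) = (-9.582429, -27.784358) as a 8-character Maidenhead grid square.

Offset from 180°W / 90°S: lon 152.21564°, lat 80.41757°.
Field: lon ⌊152.21564/20⌋ = 7 → H; lat ⌊80.41757/10⌋ = 8 → I.
Square: lon ⌊12.21564/2⌋ = 6; lat ⌊0.41757/1⌋ = 0.
Subsquare: lon ⌊0.21564/0.0833333⌋ = 2 → c; lat ⌊0.41757/0.0416667⌋ = 10 → k.
Extended square: lon ⌊0.04898/0.00833333⌋ = 5; lat ⌊0.00090/0.00416667⌋ = 0.

HI60ck50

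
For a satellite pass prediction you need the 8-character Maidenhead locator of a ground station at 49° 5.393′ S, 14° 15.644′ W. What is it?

IE20uv88

Shift to the Maidenhead origin (180°W, 90°S): lon 165.73927, lat 40.91012.
Field: 165.73927/20 → 8 → I, 40.91012/10 → 4 → E; chars IE.
Square: 5.73927/2 → 2, 0.91012/1 → 0; chars 20.
Subsquare: 1.73927/0.0833333 → 20 → u, 0.91012/0.0416667 → 21 → v; chars uv.
Extended square: 0.07260/0.00833333 → 8, 0.03512/0.00416667 → 8; chars 88.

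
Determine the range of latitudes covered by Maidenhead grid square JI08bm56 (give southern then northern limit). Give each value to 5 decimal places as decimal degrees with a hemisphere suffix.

1.47500° S, 1.47083° S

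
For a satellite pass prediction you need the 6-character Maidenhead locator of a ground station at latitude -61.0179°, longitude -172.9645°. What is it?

AC38mx

Shift to the Maidenhead origin (180°W, 90°S): lon 7.0355, lat 28.9821.
Field: 7.0355/20 → 0 → A, 28.9821/10 → 2 → C; chars AC.
Square: 7.0355/2 → 3, 8.9821/1 → 8; chars 38.
Subsquare: 1.0355/0.0833333 → 12 → m, 0.9821/0.0416667 → 23 → x; chars mx.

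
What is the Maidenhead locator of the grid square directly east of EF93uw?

EF93vw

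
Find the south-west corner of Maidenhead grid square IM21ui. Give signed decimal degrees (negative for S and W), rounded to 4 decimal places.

Field I=8, M=12: +8·20° lon, +12·10° lat → SW at lon -20°, lat 30°.
Square 2, 1: +2·2° lon, +1·1° lat → SW at lon -16°, lat 31°.
Subsquare u=20, i=8: +20·0.0833333° lon, +8·0.0416667° lat → SW at lon -14.3333°, lat 31.3333°.
latitude 31.3333, longitude -14.3333.

31.3333, -14.3333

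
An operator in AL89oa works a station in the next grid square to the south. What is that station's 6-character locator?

AL88ox

Latitude subsquare a = 0; −1 → -1, wraps to 23 = x, carry into square.
Latitude square 9; −1 → 8.
The longitude characters are unchanged.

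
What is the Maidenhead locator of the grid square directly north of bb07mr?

Latitude subsquare r = 17; +1 → 18 = s.
The longitude characters are unchanged.

BB07ms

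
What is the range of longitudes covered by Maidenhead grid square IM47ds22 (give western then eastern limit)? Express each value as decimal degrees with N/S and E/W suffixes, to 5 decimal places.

11.73333° W, 11.72500° W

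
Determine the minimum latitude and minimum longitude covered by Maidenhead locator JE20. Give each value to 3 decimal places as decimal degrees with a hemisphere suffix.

50.000° S, 4.000° E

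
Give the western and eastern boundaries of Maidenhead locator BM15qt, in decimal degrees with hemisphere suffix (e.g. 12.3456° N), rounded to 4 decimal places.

Field B=1, M=12: +1·20° lon, +12·10° lat → SW at lon -160°, lat 30°.
Square 1, 5: +1·2° lon, +5·1° lat → SW at lon -158°, lat 35°.
Subsquare q=16, t=19: +16·0.0833333° lon, +19·0.0416667° lat → SW at lon -156.667°, lat 35.7917°.
Cell spans 0.0833333° lon × 0.0416667° lat.
west 156.6667° W, east 156.5833° W.

156.6667° W, 156.5833° W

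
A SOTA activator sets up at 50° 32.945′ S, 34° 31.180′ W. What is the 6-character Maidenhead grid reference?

HD29rk

Add 180° to longitude and 90° to latitude: 145.4803, 39.4509.
Field (20°×10°, letters A–R): 145.4803/20 → 7 → H, 39.4509/10 → 3 → D; chars HD.
Square (2°×1°, digits 0–9): 5.4803/2 → 2, 9.4509/1 → 9; chars 29.
Subsquare (5′×2.5′, letters a–x): 1.4803/0.0833333 → 17 → r, 0.4509/0.0416667 → 10 → k; chars rk.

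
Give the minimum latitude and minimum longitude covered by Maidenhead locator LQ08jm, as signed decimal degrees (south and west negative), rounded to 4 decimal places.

78.5000, 40.7500

Field L=11, Q=16: +11·20° lon, +16·10° lat → SW at lon 40°, lat 70°.
Square 0, 8: +0·2° lon, +8·1° lat → SW at lon 40°, lat 78°.
Subsquare j=9, m=12: +9·0.0833333° lon, +12·0.0416667° lat → SW at lon 40.75°, lat 78.5°.
latitude 78.5000, longitude 40.7500.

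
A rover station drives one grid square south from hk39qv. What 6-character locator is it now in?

HK39qu

Latitude subsquare v = 21; −1 → 20 = u.
The longitude characters are unchanged.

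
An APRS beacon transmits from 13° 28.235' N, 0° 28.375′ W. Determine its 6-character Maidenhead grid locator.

IK93sl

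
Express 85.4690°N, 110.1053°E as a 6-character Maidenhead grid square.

OR55bl

Add 180° to longitude and 90° to latitude: 290.1053, 175.4690.
Field (20°×10°, letters A–R): lon ⌊290.1053/20⌋ = 14 → O; lat ⌊175.4690/10⌋ = 17 → R.
Square (2°×1°, digits 0–9): lon ⌊10.1053/2⌋ = 5; lat ⌊5.4690/1⌋ = 5.
Subsquare (5′×2.5′, letters a–x): lon ⌊0.1053/0.0833333⌋ = 1 → b; lat ⌊0.4690/0.0416667⌋ = 11 → l.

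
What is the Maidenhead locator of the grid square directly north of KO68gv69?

KO68gw60

Latitude extended square 9; +1 → 10, wraps to 0, carry into subsquare.
Latitude subsquare v = 21; +1 → 22 = w.
The longitude characters are unchanged.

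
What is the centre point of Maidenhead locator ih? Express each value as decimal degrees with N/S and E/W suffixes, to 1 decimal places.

15.0° S, 10.0° W

Field I=8, H=7: +8·20° lon, +7·10° lat → SW at lon -20°, lat -20°.
Cell spans 20° lon × 10° lat. Centre is SW corner plus half of each.
latitude 15.0° S, longitude 10.0° W.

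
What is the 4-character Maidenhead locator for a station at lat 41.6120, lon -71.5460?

Shift to the Maidenhead origin (180°W, 90°S): lon 108.45, lat 131.61.
Field: lon ⌊108.45/20⌋ = 5 → F; lat ⌊131.61/10⌋ = 13 → N.
Square: lon ⌊8.45/2⌋ = 4; lat ⌊1.61/1⌋ = 1.

FN41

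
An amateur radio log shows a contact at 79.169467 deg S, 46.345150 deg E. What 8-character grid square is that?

LB30et19

Offset from 180°W / 90°S: lon 226.34515°, lat 10.83053°.
Field: lon ⌊226.34515/20⌋ = 11 → L; lat ⌊10.83053/10⌋ = 1 → B.
Square: lon ⌊6.34515/2⌋ = 3; lat ⌊0.83053/1⌋ = 0.
Subsquare: lon ⌊0.34515/0.0833333⌋ = 4 → e; lat ⌊0.83053/0.0416667⌋ = 19 → t.
Extended square: lon ⌊0.01182/0.00833333⌋ = 1; lat ⌊0.03887/0.00416667⌋ = 9.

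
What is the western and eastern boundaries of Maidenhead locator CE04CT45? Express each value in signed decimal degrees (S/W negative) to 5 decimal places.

-139.80000, -139.79167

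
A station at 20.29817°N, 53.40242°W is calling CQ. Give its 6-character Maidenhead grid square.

GL30hh

Offset from 180°W / 90°S: lon 126.5976°, lat 110.2982°.
Field: 126.5976/20 → 6 → G, 110.2982/10 → 11 → L; chars GL.
Square: 6.5976/2 → 3, 0.2982/1 → 0; chars 30.
Subsquare: 0.5976/0.0833333 → 7 → h, 0.2982/0.0416667 → 7 → h; chars hh.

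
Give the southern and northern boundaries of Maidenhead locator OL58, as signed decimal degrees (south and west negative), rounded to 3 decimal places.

28.000, 29.000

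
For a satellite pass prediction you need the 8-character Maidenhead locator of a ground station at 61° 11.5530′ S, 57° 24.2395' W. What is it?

GC18ht13

Shift to the Maidenhead origin (180°W, 90°S): lon 122.59601, lat 28.80745.
Field: lon ⌊122.59601/20⌋ = 6 → G; lat ⌊28.80745/10⌋ = 2 → C.
Square: lon ⌊2.59601/2⌋ = 1; lat ⌊8.80745/1⌋ = 8.
Subsquare: lon ⌊0.59601/0.0833333⌋ = 7 → h; lat ⌊0.80745/0.0416667⌋ = 19 → t.
Extended square: lon ⌊0.01267/0.00833333⌋ = 1; lat ⌊0.01578/0.00416667⌋ = 3.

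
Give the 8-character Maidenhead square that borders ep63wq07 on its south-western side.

Longitude extended square 0; −1 → -1, wraps to 9, carry into subsquare.
Longitude subsquare w = 22; −1 → 21 = v.
Latitude extended square 7; −1 → 6.

EP63vq96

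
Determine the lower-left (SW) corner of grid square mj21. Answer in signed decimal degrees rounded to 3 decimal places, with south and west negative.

1.000, 64.000

Field M=12, J=9: +12·20° lon, +9·10° lat → SW at lon 60°, lat 0°.
Square 2, 1: +2·2° lon, +1·1° lat → SW at lon 64°, lat 1°.
latitude 1.000, longitude 64.000.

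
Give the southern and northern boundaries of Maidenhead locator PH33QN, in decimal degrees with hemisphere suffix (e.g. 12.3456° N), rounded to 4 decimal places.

16.4583° S, 16.4167° S

Field P=15, H=7: +15·20° lon, +7·10° lat → SW at lon 120°, lat -20°.
Square 3, 3: +3·2° lon, +3·1° lat → SW at lon 126°, lat -17°.
Subsquare q=16, n=13: +16·0.0833333° lon, +13·0.0416667° lat → SW at lon 127.333°, lat -16.4583°.
Cell spans 0.0833333° lon × 0.0416667° lat.
south 16.4583° S, north 16.4167° S.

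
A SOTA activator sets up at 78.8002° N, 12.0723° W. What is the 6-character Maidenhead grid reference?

IQ38xt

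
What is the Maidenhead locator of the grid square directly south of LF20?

LE29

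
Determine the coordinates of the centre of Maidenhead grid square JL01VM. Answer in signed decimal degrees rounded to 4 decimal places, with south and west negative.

21.5208, 1.7917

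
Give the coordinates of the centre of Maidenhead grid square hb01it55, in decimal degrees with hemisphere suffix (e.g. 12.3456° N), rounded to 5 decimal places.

78.18542° S, 39.28750° W

Field H=7, B=1: +7·20° lon, +1·10° lat → SW at lon -40°, lat -80°.
Square 0, 1: +0·2° lon, +1·1° lat → SW at lon -40°, lat -79°.
Subsquare i=8, t=19: +8·0.0833333° lon, +19·0.0416667° lat → SW at lon -39.3333°, lat -78.2083°.
Extended square 5, 5: +5·0.00833333° lon, +5·0.00416667° lat → SW at lon -39.2917°, lat -78.1875°.
Cell spans 0.00833333° lon × 0.00416667° lat. Centre is SW corner plus half of each.
latitude 78.18542° S, longitude 39.28750° W.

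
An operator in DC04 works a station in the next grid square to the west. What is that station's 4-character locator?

Longitude square 0; −1 → -1, wraps to 9, carry into field.
Longitude field D = 3; −1 → 2 = C.
The latitude characters are unchanged.

CC94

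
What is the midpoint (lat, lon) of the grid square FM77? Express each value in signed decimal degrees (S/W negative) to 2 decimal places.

Field F=5, M=12: +5·20° lon, +12·10° lat → SW at lon -80°, lat 30°.
Square 7, 7: +7·2° lon, +7·1° lat → SW at lon -66°, lat 37°.
Cell spans 2° lon × 1° lat. Centre is SW corner plus half of each.
latitude 37.50, longitude -65.00.

37.50, -65.00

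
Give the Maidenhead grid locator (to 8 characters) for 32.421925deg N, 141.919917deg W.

Offset from 180°W / 90°S: lon 38.08008°, lat 122.42193°.
Field (20°×10°, letters A–R): 38.08008/20 → 1 → B, 122.42193/10 → 12 → M; chars BM.
Square (2°×1°, digits 0–9): 18.08008/2 → 9, 2.42193/1 → 2; chars 92.
Subsquare (5′×2.5′, letters a–x): 0.08008/0.0833333 → 0 → a, 0.42193/0.0416667 → 10 → k; chars ak.
Extended square (30″×15″, digits 0–9): 0.08008/0.00833333 → 9, 0.00526/0.00416667 → 1; chars 91.

BM92ak91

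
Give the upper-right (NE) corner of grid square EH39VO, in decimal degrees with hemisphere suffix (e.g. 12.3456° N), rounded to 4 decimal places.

10.3750° S, 92.1667° W

Field E=4, H=7: +4·20° lon, +7·10° lat → SW at lon -100°, lat -20°.
Square 3, 9: +3·2° lon, +9·1° lat → SW at lon -94°, lat -11°.
Subsquare v=21, o=14: +21·0.0833333° lon, +14·0.0416667° lat → SW at lon -92.25°, lat -10.4167°.
Cell spans 0.0833333° lon × 0.0416667° lat. NE corner is SW corner plus one full cell.
latitude 10.3750° S, longitude 92.1667° W.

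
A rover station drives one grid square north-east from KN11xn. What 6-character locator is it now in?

Longitude subsquare x = 23; +1 → 24, wraps to 0 = a, carry into square.
Longitude square 1; +1 → 2.
Latitude subsquare n = 13; +1 → 14 = o.

KN21ao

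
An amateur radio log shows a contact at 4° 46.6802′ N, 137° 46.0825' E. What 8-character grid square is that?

Add 180° to longitude and 90° to latitude: 317.76804, 94.77800.
Field: 317.76804/20 → 15 → P, 94.77800/10 → 9 → J; chars PJ.
Square: 17.76804/2 → 8, 4.77800/1 → 4; chars 84.
Subsquare: 1.76804/0.0833333 → 21 → v, 0.77800/0.0416667 → 18 → s; chars vs.
Extended square: 0.01804/0.00833333 → 2, 0.02800/0.00416667 → 6; chars 26.

PJ84vs26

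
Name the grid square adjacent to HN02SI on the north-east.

HN02tj

Longitude subsquare s = 18; +1 → 19 = t.
Latitude subsquare i = 8; +1 → 9 = j.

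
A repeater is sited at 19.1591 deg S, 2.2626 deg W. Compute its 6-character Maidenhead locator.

IH80uu

Offset from 180°W / 90°S: lon 177.7374°, lat 70.8409°.
Field: lon ⌊177.7374/20⌋ = 8 → I; lat ⌊70.8409/10⌋ = 7 → H.
Square: lon ⌊17.7374/2⌋ = 8; lat ⌊0.8409/1⌋ = 0.
Subsquare: lon ⌊1.7374/0.0833333⌋ = 20 → u; lat ⌊0.8409/0.0416667⌋ = 20 → u.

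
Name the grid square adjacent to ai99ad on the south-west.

AI89xc

Longitude subsquare a = 0; −1 → -1, wraps to 23 = x, carry into square.
Longitude square 9; −1 → 8.
Latitude subsquare d = 3; −1 → 2 = c.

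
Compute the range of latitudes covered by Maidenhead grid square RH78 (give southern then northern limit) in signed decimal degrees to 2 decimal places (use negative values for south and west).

Field R=17, H=7: +17·20° lon, +7·10° lat → SW at lon 160°, lat -20°.
Square 7, 8: +7·2° lon, +8·1° lat → SW at lon 174°, lat -12°.
Cell spans 2° lon × 1° lat.
south -12.00, north -11.00.

-12.00, -11.00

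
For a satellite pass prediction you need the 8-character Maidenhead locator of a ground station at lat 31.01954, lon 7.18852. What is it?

JM31oa24

Offset from 180°W / 90°S: lon 187.18852°, lat 121.01954°.
Field (20°×10°, letters A–R): lon ⌊187.18852/20⌋ = 9 → J; lat ⌊121.01954/10⌋ = 12 → M.
Square (2°×1°, digits 0–9): lon ⌊7.18852/2⌋ = 3; lat ⌊1.01954/1⌋ = 1.
Subsquare (5′×2.5′, letters a–x): lon ⌊1.18852/0.0833333⌋ = 14 → o; lat ⌊0.01954/0.0416667⌋ = 0 → a.
Extended square (30″×15″, digits 0–9): lon ⌊0.02185/0.00833333⌋ = 2; lat ⌊0.01954/0.00416667⌋ = 4.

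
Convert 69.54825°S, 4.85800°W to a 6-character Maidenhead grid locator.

Shift to the Maidenhead origin (180°W, 90°S): lon 175.1420, lat 20.4518.
Field: 175.1420/20 → 8 → I, 20.4518/10 → 2 → C; chars IC.
Square: 15.1420/2 → 7, 0.4518/1 → 0; chars 70.
Subsquare: 1.1420/0.0833333 → 13 → n, 0.4518/0.0416667 → 10 → k; chars nk.

IC70nk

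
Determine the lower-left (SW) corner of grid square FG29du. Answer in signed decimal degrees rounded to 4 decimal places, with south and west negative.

-20.1667, -75.7500

Field F=5, G=6: +5·20° lon, +6·10° lat → SW at lon -80°, lat -30°.
Square 2, 9: +2·2° lon, +9·1° lat → SW at lon -76°, lat -21°.
Subsquare d=3, u=20: +3·0.0833333° lon, +20·0.0416667° lat → SW at lon -75.75°, lat -20.1667°.
latitude -20.1667, longitude -75.7500.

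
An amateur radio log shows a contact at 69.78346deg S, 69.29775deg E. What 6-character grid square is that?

Add 180° to longitude and 90° to latitude: 249.2978, 20.2165.
Field: lon ⌊249.2978/20⌋ = 12 → M; lat ⌊20.2165/10⌋ = 2 → C.
Square: lon ⌊9.2978/2⌋ = 4; lat ⌊0.2165/1⌋ = 0.
Subsquare: lon ⌊1.2978/0.0833333⌋ = 15 → p; lat ⌊0.2165/0.0416667⌋ = 5 → f.

MC40pf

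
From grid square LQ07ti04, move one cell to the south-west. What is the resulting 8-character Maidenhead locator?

LQ07si93

Longitude extended square 0; −1 → -1, wraps to 9, carry into subsquare.
Longitude subsquare t = 19; −1 → 18 = s.
Latitude extended square 4; −1 → 3.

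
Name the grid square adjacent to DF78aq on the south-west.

DF68xp

Longitude subsquare a = 0; −1 → -1, wraps to 23 = x, carry into square.
Longitude square 7; −1 → 6.
Latitude subsquare q = 16; −1 → 15 = p.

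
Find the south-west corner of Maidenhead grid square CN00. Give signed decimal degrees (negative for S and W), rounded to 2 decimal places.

40.00, -140.00

Field C=2, N=13: +2·20° lon, +13·10° lat → SW at lon -140°, lat 40°.
Square 0, 0: +0·2° lon, +0·1° lat → SW at lon -140°, lat 40°.
latitude 40.00, longitude -140.00.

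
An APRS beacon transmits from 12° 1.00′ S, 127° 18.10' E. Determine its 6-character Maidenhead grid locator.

PH37px

Add 180° to longitude and 90° to latitude: 307.3017, 77.9833.
Field: lon ⌊307.3017/20⌋ = 15 → P; lat ⌊77.9833/10⌋ = 7 → H.
Square: lon ⌊7.3017/2⌋ = 3; lat ⌊7.9833/1⌋ = 7.
Subsquare: lon ⌊1.3017/0.0833333⌋ = 15 → p; lat ⌊0.9833/0.0416667⌋ = 23 → x.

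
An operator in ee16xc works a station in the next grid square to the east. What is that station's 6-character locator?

Longitude subsquare x = 23; +1 → 24, wraps to 0 = a, carry into square.
Longitude square 1; +1 → 2.
The latitude characters are unchanged.

EE26ac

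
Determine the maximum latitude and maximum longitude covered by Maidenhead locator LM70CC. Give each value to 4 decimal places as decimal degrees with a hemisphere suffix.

Field L=11, M=12: +11·20° lon, +12·10° lat → SW at lon 40°, lat 30°.
Square 7, 0: +7·2° lon, +0·1° lat → SW at lon 54°, lat 30°.
Subsquare c=2, c=2: +2·0.0833333° lon, +2·0.0416667° lat → SW at lon 54.1667°, lat 30.0833°.
Cell spans 0.0833333° lon × 0.0416667° lat. NE corner is SW corner plus one full cell.
latitude 30.1250° N, longitude 54.2500° E.

30.1250° N, 54.2500° E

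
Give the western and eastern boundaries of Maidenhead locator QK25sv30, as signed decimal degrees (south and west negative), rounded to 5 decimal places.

145.52500, 145.53333

Field Q=16, K=10: +16·20° lon, +10·10° lat → SW at lon 140°, lat 10°.
Square 2, 5: +2·2° lon, +5·1° lat → SW at lon 144°, lat 15°.
Subsquare s=18, v=21: +18·0.0833333° lon, +21·0.0416667° lat → SW at lon 145.5°, lat 15.875°.
Extended square 3, 0: +3·0.00833333° lon, +0·0.00416667° lat → SW at lon 145.525°, lat 15.875°.
Cell spans 0.00833333° lon × 0.00416667° lat.
west 145.52500, east 145.53333.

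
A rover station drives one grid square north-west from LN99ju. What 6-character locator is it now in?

Longitude subsquare j = 9; −1 → 8 = i.
Latitude subsquare u = 20; +1 → 21 = v.

LN99iv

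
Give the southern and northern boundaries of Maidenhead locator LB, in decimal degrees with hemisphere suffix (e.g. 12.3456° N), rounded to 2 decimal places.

Field L=11, B=1: +11·20° lon, +1·10° lat → SW at lon 40°, lat -80°.
Cell spans 20° lon × 10° lat.
south 80.00° S, north 70.00° S.

80.00° S, 70.00° S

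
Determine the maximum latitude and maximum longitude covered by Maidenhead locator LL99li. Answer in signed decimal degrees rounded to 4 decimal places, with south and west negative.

29.3750, 59.0000

Field L=11, L=11: +11·20° lon, +11·10° lat → SW at lon 40°, lat 20°.
Square 9, 9: +9·2° lon, +9·1° lat → SW at lon 58°, lat 29°.
Subsquare l=11, i=8: +11·0.0833333° lon, +8·0.0416667° lat → SW at lon 58.9167°, lat 29.3333°.
Cell spans 0.0833333° lon × 0.0416667° lat. NE corner is SW corner plus one full cell.
latitude 29.3750, longitude 59.0000.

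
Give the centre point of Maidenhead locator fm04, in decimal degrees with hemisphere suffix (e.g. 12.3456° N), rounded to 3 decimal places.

Field F=5, M=12: +5·20° lon, +12·10° lat → SW at lon -80°, lat 30°.
Square 0, 4: +0·2° lon, +4·1° lat → SW at lon -80°, lat 34°.
Cell spans 2° lon × 1° lat. Centre is SW corner plus half of each.
latitude 34.500° N, longitude 79.000° W.

34.500° N, 79.000° W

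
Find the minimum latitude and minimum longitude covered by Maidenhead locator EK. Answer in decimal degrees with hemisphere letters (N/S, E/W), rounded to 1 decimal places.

Field E=4, K=10: +4·20° lon, +10·10° lat → SW at lon -100°, lat 10°.
latitude 10.0° N, longitude 100.0° W.

10.0° N, 100.0° W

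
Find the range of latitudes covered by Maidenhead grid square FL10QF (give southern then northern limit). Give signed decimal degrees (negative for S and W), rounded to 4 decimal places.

20.2083, 20.2500

Field F=5, L=11: +5·20° lon, +11·10° lat → SW at lon -80°, lat 20°.
Square 1, 0: +1·2° lon, +0·1° lat → SW at lon -78°, lat 20°.
Subsquare q=16, f=5: +16·0.0833333° lon, +5·0.0416667° lat → SW at lon -76.6667°, lat 20.2083°.
Cell spans 0.0833333° lon × 0.0416667° lat.
south 20.2083, north 20.2500.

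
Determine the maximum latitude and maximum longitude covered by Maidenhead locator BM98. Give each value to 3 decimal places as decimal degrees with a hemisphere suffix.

Field B=1, M=12: +1·20° lon, +12·10° lat → SW at lon -160°, lat 30°.
Square 9, 8: +9·2° lon, +8·1° lat → SW at lon -142°, lat 38°.
Cell spans 2° lon × 1° lat. NE corner is SW corner plus one full cell.
latitude 39.000° N, longitude 140.000° W.

39.000° N, 140.000° W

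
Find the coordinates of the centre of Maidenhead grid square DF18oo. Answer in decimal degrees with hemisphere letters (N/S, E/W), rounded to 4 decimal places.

31.3958° S, 116.7917° W

Field D=3, F=5: +3·20° lon, +5·10° lat → SW at lon -120°, lat -40°.
Square 1, 8: +1·2° lon, +8·1° lat → SW at lon -118°, lat -32°.
Subsquare o=14, o=14: +14·0.0833333° lon, +14·0.0416667° lat → SW at lon -116.833°, lat -31.4167°.
Cell spans 0.0833333° lon × 0.0416667° lat. Centre is SW corner plus half of each.
latitude 31.3958° S, longitude 116.7917° W.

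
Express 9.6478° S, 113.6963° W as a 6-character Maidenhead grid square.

DI30di

Shift to the Maidenhead origin (180°W, 90°S): lon 66.3037, lat 80.3522.
Field: lon ⌊66.3037/20⌋ = 3 → D; lat ⌊80.3522/10⌋ = 8 → I.
Square: lon ⌊6.3037/2⌋ = 3; lat ⌊0.3522/1⌋ = 0.
Subsquare: lon ⌊0.3037/0.0833333⌋ = 3 → d; lat ⌊0.3522/0.0416667⌋ = 8 → i.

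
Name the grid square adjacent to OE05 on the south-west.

NE94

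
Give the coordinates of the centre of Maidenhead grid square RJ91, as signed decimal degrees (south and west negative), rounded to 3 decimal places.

Field R=17, J=9: +17·20° lon, +9·10° lat → SW at lon 160°, lat 0°.
Square 9, 1: +9·2° lon, +1·1° lat → SW at lon 178°, lat 1°.
Cell spans 2° lon × 1° lat. Centre is SW corner plus half of each.
latitude 1.500, longitude 179.000.

1.500, 179.000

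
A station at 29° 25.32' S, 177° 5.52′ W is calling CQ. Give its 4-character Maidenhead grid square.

Shift to the Maidenhead origin (180°W, 90°S): lon 2.91, lat 60.58.
Field: lon ⌊2.91/20⌋ = 0 → A; lat ⌊60.58/10⌋ = 6 → G.
Square: lon ⌊2.91/2⌋ = 1; lat ⌊0.58/1⌋ = 0.

AG10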